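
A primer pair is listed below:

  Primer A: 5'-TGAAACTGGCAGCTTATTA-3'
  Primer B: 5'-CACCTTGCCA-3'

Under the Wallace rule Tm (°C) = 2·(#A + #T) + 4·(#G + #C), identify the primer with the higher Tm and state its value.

Primer A, 52°C

Primer A: A+T=12, G+C=7 → Tm = 2(12)+4(7) = 52°C
Primer B: A+T=4, G+C=6 → Tm = 2(4)+4(6) = 32°C
52°C vs 32°C → primer A is higher.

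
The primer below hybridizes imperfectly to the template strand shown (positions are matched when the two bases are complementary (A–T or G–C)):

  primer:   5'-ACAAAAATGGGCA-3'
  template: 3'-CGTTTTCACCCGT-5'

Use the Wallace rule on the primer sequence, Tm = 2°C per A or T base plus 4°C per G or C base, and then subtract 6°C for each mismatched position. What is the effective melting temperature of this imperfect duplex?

24°C

Primer base counts: A=7, T=1, G=3, C=2 → A+T=8, G+C=5
Perfect-match Tm = 2(8) + 4(5) = 16 + 20 = 36°C
Mismatches (positions where the bases are not complementary): 2 (at positions 1, 7)
Effective Tm = 36 − 2×6 = 36 − 12 = 24°C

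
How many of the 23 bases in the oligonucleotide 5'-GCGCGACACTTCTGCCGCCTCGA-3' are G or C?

16

Scanning the sequence gives A=3, C=10, T=4, G=6.
G+C = 6 + 10 = 16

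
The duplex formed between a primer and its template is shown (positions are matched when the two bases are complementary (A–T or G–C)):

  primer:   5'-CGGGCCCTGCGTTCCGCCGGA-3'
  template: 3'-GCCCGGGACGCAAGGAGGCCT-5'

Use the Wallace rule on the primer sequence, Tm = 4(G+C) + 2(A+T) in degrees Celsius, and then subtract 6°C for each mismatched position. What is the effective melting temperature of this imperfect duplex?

Primer base counts: A=1, T=3, G=8, C=9 → A+T=4, G+C=17
Perfect-match Tm = 2(4) + 4(17) = 8 + 68 = 76°C
Mismatches (positions where the bases are not complementary): 1 (at position 16)
Effective Tm = 76 − 1×6 = 76 − 6 = 70°C

70°C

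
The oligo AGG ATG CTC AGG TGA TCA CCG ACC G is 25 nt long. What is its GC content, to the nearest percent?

60%

Counting bases: C=7, G=8, A=6, T=4
G+C = 8 + 7 = 15 out of 25 bases
%GC = 15/25 × 100 = 60% ≈ 60%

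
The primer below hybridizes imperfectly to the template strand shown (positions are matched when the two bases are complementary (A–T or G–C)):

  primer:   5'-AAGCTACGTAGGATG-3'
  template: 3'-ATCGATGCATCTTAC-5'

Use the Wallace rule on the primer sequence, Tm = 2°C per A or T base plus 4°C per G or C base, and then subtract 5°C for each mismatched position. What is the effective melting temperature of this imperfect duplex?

34°C

Primer base counts: A=5, T=3, G=5, C=2 → A+T=8, G+C=7
Perfect-match Tm = 2(8) + 4(7) = 16 + 28 = 44°C
Mismatches (positions where the bases are not complementary): 2 (at positions 1, 12)
Effective Tm = 44 − 2×5 = 44 − 10 = 34°C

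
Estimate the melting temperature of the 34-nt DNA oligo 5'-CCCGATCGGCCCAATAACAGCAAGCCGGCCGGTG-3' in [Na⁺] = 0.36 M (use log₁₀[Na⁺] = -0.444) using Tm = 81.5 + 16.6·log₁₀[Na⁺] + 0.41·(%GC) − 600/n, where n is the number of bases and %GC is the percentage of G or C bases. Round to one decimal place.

84.2°C

Length n = 34. Base counts: T=3, A=8, G=10, C=13
G+C = 23, so %GC = 23/34 × 100 = 67.647%
Salt term: 16.6 × (-0.444) = -7.37
GC term: 0.41 × 67.647 = 27.735; length term: −600/34 = −17.647
Tm = 81.5 + (-7.37) + 27.735 − 17.647 = 84.218 → 84.2°C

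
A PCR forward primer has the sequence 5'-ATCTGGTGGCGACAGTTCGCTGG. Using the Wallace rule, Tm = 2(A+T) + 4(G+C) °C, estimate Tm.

Scanning the sequence gives G=9, T=6, A=3, C=5.
So N_AT = 9 and N_GC = 14.
Tm = 2(9) + 4(14) = 18 + 56 = 74°C

74°C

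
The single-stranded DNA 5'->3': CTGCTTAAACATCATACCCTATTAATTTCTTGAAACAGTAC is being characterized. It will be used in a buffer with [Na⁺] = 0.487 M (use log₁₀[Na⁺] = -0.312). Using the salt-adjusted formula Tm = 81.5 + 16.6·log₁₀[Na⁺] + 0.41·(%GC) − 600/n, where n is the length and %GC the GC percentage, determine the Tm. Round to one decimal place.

Length n = 41. Scanning the sequence gives G=3, A=14, C=10, T=14.
G+C = 13, so %GC = 13/41 × 100 = 31.707%
Salt term: 16.6 × (-0.312) = -5.179
GC term: 0.41 × 31.707 = 13; length term: −600/41 = −14.634
Tm = 81.5 + (-5.179) + 13 − 14.634 = 74.687 → 74.7°C

74.7°C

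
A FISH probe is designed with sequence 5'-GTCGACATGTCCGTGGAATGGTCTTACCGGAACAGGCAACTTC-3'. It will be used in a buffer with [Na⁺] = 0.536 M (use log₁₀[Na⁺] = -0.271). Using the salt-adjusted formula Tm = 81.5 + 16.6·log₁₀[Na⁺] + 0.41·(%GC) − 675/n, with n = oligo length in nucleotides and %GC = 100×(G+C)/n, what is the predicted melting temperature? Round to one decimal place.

83.2°C

Length n = 43. Base counts: G=12, A=10, T=10, C=11
G+C = 23, so %GC = 23/43 × 100 = 53.488%
Salt term: 16.6 × (-0.271) = -4.499
GC term: 0.41 × 53.488 = 21.93; length term: −675/43 = −15.698
Tm = 81.5 + (-4.499) + 21.93 − 15.698 = 83.233 → 83.2°C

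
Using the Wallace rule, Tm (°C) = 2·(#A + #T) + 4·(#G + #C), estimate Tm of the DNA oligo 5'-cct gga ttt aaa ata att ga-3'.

Base counts: G=3, T=7, C=2, A=8
AT pairs contribute 15, GC pairs contribute 5.
Tm = 2×15 + 4×5 = 50°C

50°C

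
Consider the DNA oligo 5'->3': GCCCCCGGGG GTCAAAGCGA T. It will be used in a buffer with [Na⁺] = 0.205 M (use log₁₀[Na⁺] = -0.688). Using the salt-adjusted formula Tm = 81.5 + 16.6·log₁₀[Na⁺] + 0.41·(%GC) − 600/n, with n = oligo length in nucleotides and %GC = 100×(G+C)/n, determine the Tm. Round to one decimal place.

Length n = 21. Scanning the sequence gives T=2, G=8, A=4, C=7.
G+C = 15, so %GC = 15/21 × 100 = 71.429%
Salt term: 16.6 × (-0.688) = -11.421
GC term: 0.41 × 71.429 = 29.286; length term: −600/21 = −28.571
Tm = 81.5 + (-11.421) + 29.286 − 28.571 = 70.794 → 70.8°C

70.8°C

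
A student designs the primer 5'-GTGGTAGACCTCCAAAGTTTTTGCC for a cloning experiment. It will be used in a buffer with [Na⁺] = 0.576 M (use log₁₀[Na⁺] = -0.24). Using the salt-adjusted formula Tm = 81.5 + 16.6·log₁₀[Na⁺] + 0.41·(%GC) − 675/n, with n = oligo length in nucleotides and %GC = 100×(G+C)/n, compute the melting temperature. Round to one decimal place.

70.2°C

Length n = 25. Scanning the sequence gives G=6, T=8, A=5, C=6.
G+C = 12, so %GC = 12/25 × 100 = 48%
Salt term: 16.6 × (-0.24) = -3.984
GC term: 0.41 × 48 = 19.68; length term: −675/25 = −27
Tm = 81.5 + (-3.984) + 19.68 − 27 = 70.196 → 70.2°C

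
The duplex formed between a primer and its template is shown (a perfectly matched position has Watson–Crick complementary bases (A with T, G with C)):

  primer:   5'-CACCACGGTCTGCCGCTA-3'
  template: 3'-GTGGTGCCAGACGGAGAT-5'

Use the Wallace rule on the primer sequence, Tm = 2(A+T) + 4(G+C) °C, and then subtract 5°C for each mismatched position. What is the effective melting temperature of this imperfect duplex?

55°C

Primer base counts: A=3, T=3, G=4, C=8 → A+T=6, G+C=12
Perfect-match Tm = 2(6) + 4(12) = 12 + 48 = 60°C
Mismatches (positions where the bases are not complementary): 1 (at position 15)
Effective Tm = 60 − 1×5 = 60 − 5 = 55°C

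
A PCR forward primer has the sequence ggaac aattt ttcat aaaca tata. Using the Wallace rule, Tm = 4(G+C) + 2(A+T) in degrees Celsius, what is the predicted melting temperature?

Base counts: G=2, A=11, C=3, T=8
So N_AT = 19 and N_GC = 5.
Tm = 2(19) + 4(5) = 38 + 20 = 58°C

58°C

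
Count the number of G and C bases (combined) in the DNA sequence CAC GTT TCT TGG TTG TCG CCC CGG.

Scanning the sequence gives A=1, T=8, C=8, G=7.
G+C = 7 + 8 = 15

15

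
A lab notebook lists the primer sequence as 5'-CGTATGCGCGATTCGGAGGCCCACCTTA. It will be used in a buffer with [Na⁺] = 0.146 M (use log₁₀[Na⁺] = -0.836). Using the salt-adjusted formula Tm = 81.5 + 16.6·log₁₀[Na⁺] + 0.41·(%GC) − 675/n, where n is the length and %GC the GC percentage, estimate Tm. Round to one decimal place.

68.4°C

Length n = 28. Scanning the sequence gives C=9, T=6, A=5, G=8.
G+C = 17, so %GC = 17/28 × 100 = 60.714%
Salt term: 16.6 × (-0.836) = -13.878
GC term: 0.41 × 60.714 = 24.893; length term: −675/28 = −24.107
Tm = 81.5 + (-13.878) + 24.893 − 24.107 = 68.408 → 68.4°C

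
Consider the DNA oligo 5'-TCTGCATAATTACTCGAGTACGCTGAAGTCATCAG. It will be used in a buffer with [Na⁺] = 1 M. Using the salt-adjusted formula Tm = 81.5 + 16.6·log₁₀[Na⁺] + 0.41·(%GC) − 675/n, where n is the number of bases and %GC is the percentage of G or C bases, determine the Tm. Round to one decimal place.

79.8°C

Length n = 35. T=10, G=7, A=10, C=8
G+C = 15, so %GC = 15/35 × 100 = 42.857%
Salt term: 16.6 × (0) = 0
GC term: 0.41 × 42.857 = 17.571; length term: −675/35 = −19.286
Tm = 81.5 + (0) + 17.571 − 19.286 = 79.785 → 79.8°C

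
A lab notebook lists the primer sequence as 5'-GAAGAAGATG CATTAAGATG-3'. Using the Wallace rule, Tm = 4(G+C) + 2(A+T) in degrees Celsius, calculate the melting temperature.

54°C

Base counts: G=6, T=4, C=1, A=9
So N_AT = 13 and N_GC = 7.
Tm = 4·7 + 2·13 = 28 + 26 = 54°C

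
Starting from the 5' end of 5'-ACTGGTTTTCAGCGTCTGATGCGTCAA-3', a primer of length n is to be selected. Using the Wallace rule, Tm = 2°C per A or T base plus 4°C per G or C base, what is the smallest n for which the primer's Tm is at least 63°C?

n = 22

First 21 bases: ACTGGTTTTCAGCGTCTGATG → Tm = 62°C (< 63°C)
First 22 bases: ACTGGTTTTCAGCGTCTGATGC → Tm = 66°C (≥ 63°C)
Since every base adds ≥2°C, Tm only increases with n, so the threshold is first crossed at n = 22.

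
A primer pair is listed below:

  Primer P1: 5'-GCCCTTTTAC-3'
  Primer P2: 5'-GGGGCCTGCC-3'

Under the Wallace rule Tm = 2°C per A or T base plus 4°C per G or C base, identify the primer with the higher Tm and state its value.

Primer P1: A+T=5, G+C=5 → Tm = 2(5)+4(5) = 30°C
Primer P2: A+T=1, G+C=9 → Tm = 2(1)+4(9) = 38°C
30°C vs 38°C → primer P2 is higher.

Primer P2, 38°C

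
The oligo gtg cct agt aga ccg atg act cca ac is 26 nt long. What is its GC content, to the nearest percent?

Scanning the sequence gives C=8, T=5, G=6, A=7.
G+C = 6 + 8 = 14 out of 26 bases
%GC = 14/26 × 100 = 53.85% ≈ 54%

54%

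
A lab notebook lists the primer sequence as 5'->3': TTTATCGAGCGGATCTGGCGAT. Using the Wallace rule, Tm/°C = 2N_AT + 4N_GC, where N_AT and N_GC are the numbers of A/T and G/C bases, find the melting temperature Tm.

Base counts: G=7, C=4, A=4, T=7
AT pairs contribute 11, GC pairs contribute 11.
Tm = 4·11 + 2·11 = 44 + 22 = 66°C

66°C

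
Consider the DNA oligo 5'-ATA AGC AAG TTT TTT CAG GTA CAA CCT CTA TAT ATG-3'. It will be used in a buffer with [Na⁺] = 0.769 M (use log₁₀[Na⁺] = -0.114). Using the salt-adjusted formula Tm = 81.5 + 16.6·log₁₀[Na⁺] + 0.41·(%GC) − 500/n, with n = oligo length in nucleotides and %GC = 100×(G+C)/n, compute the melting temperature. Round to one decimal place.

Length n = 36. Scanning the sequence gives A=12, G=5, C=6, T=13.
G+C = 11, so %GC = 11/36 × 100 = 30.556%
Salt term: 16.6 × (-0.114) = -1.892
GC term: 0.41 × 30.556 = 12.528; length term: −500/36 = −13.889
Tm = 81.5 + (-1.892) + 12.528 − 13.889 = 78.247 → 78.2°C

78.2°C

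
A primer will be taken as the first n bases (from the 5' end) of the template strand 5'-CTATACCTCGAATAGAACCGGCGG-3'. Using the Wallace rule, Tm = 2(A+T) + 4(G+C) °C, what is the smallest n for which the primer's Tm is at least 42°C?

n = 15

First 14 bases: CTATACCTCGAATA → Tm = 38°C (< 42°C)
First 15 bases: CTATACCTCGAATAG → Tm = 42°C (≥ 42°C)
Since every base adds ≥2°C, Tm only increases with n, so the threshold is first crossed at n = 15.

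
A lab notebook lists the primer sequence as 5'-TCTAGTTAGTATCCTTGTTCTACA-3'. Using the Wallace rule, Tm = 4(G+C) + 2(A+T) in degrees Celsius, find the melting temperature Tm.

A=5, T=11, G=3, C=5
So N_AT = 16 and N_GC = 8.
Tm = 4·8 + 2·16 = 32 + 32 = 64°C

64°C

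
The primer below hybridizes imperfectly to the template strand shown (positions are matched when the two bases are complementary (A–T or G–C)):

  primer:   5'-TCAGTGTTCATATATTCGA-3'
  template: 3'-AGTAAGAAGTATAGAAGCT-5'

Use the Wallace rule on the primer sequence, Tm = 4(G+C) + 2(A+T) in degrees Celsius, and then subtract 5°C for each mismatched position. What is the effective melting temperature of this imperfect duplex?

35°C

Primer base counts: A=5, T=8, G=3, C=3 → A+T=13, G+C=6
Perfect-match Tm = 2(13) + 4(6) = 26 + 24 = 50°C
Mismatches (positions where the bases are not complementary): 3 (at positions 4, 6, 14)
Effective Tm = 50 − 3×5 = 50 − 15 = 35°C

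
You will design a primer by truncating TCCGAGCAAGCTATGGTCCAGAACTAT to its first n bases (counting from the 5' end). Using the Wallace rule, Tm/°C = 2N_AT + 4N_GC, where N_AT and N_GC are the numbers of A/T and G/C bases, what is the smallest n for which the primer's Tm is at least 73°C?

First 23 bases: TCCGAGCAAGCTATGGTCCAGAA → Tm = 70°C (< 73°C)
First 24 bases: TCCGAGCAAGCTATGGTCCAGAAC → Tm = 74°C (≥ 73°C)
Each additional base adds 2°C (A/T) or 4°C (G/C), so Tm is non-decreasing in n; n = 24 is the first length to reach 73°C.

n = 24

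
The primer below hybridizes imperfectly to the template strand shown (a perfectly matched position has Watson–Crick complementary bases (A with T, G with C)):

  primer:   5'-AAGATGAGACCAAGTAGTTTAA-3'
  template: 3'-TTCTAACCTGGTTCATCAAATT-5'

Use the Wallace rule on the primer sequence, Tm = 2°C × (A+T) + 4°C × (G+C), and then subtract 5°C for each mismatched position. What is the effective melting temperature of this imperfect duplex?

Primer base counts: A=10, T=5, G=5, C=2 → A+T=15, G+C=7
Perfect-match Tm = 2(15) + 4(7) = 30 + 28 = 58°C
Mismatches (positions where the bases are not complementary): 2 (at positions 6, 7)
Effective Tm = 58 − 2×5 = 58 − 10 = 48°C

48°C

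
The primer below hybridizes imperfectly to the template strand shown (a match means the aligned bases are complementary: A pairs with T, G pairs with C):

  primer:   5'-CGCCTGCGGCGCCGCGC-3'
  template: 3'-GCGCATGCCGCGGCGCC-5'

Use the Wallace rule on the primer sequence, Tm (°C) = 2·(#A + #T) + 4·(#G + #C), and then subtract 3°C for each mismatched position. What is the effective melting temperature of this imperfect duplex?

57°C

Primer base counts: A=0, T=1, G=7, C=9 → A+T=1, G+C=16
Perfect-match Tm = 2(1) + 4(16) = 2 + 64 = 66°C
Mismatches (positions where the bases are not complementary): 3 (at positions 4, 6, 17)
Effective Tm = 66 − 3×3 = 66 − 9 = 57°C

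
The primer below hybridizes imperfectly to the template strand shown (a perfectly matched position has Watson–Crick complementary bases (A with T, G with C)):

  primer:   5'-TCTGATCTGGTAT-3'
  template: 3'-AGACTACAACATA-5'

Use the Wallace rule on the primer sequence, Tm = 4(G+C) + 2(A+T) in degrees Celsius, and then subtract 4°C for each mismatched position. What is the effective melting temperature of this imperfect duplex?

28°C

Primer base counts: A=2, T=6, G=3, C=2 → A+T=8, G+C=5
Perfect-match Tm = 2(8) + 4(5) = 16 + 20 = 36°C
Mismatches (positions where the bases are not complementary): 2 (at positions 7, 9)
Effective Tm = 36 − 2×4 = 36 − 8 = 28°C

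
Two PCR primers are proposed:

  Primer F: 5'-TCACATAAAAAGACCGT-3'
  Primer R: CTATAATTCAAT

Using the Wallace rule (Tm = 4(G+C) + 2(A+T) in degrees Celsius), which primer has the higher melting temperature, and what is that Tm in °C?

Primer F: A+T=11, G+C=6 → Tm = 2(11)+4(6) = 46°C
Primer R: A+T=10, G+C=2 → Tm = 2(10)+4(2) = 28°C
46°C vs 28°C → primer F is higher.

Primer F, 46°C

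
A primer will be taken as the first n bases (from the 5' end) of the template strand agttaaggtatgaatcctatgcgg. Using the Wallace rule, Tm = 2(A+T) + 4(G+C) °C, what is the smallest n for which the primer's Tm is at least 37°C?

First 14 bases: AGTTAAGGTATGAA → Tm = 36°C (< 37°C)
First 15 bases: AGTTAAGGTATGAAT → Tm = 38°C (≥ 37°C)
Since every base adds ≥2°C, Tm only increases with n, so the threshold is first crossed at n = 15.

n = 15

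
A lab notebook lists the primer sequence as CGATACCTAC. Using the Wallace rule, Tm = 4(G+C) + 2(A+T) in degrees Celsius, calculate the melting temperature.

Base counts: A=3, G=1, T=2, C=4
A+T = 5, G+C = 5
Tm = 2(5) + 4(5) = 10 + 20 = 30°C

30°C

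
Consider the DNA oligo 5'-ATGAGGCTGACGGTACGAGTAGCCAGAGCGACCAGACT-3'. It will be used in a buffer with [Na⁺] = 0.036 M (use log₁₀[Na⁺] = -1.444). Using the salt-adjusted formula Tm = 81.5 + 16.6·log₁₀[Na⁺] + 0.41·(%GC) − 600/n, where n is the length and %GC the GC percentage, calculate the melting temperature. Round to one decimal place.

Length n = 38. Counting bases: G=13, C=9, T=5, A=11
G+C = 22, so %GC = 22/38 × 100 = 57.895%
Salt term: 16.6 × (-1.444) = -23.97
GC term: 0.41 × 57.895 = 23.737; length term: −600/38 = −15.789
Tm = 81.5 + (-23.97) + 23.737 − 15.789 = 65.478 → 65.5°C

65.5°C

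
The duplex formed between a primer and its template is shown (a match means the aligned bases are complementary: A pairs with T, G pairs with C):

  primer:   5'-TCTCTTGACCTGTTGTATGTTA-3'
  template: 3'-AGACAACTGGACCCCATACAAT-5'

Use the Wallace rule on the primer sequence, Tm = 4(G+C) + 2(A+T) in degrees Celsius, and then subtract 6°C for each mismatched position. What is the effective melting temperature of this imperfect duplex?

Primer base counts: A=3, T=11, G=4, C=4 → A+T=14, G+C=8
Perfect-match Tm = 2(14) + 4(8) = 28 + 32 = 60°C
Mismatches (positions where the bases are not complementary): 3 (at positions 4, 13, 14)
Effective Tm = 60 − 3×6 = 60 − 18 = 42°C

42°C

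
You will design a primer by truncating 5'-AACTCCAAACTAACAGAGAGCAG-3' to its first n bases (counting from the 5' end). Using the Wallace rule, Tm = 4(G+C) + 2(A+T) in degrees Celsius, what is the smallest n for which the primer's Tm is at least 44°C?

n = 16

First 15 bases: AACTCCAAACTAACA → Tm = 40°C (< 44°C)
First 16 bases: AACTCCAAACTAACAG → Tm = 44°C (≥ 44°C)
Since every base adds ≥2°C, Tm only increases with n, so the threshold is first crossed at n = 16.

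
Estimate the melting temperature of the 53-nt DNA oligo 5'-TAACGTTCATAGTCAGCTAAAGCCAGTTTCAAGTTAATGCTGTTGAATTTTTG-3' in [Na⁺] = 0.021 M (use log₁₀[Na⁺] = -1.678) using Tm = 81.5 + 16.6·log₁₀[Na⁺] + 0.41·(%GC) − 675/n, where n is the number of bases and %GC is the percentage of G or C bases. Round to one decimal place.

54.8°C

Length n = 53. A=15, G=10, C=8, T=20
G+C = 18, so %GC = 18/53 × 100 = 33.962%
Salt term: 16.6 × (-1.678) = -27.855
GC term: 0.41 × 33.962 = 13.924; length term: −675/53 = −12.736
Tm = 81.5 + (-27.855) + 13.924 − 12.736 = 54.833 → 54.8°C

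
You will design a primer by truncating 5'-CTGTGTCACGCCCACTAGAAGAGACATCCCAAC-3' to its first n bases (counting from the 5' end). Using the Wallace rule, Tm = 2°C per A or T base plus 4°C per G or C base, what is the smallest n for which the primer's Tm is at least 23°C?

n = 8

First 7 bases: CTGTGTC → Tm = 22°C (< 23°C)
First 8 bases: CTGTGTCA → Tm = 24°C (≥ 23°C)
Since every base adds ≥2°C, Tm only increases with n, so the threshold is first crossed at n = 8.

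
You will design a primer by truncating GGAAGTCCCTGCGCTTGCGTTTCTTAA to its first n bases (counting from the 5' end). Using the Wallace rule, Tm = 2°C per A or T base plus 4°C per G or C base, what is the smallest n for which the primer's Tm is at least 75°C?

First 23 bases: GGAAGTCCCTGCGCTTGCGTTTC → Tm = 74°C (< 75°C)
First 24 bases: GGAAGTCCCTGCGCTTGCGTTTCT → Tm = 76°C (≥ 75°C)
Since every base adds ≥2°C, Tm only increases with n, so the threshold is first crossed at n = 24.

n = 24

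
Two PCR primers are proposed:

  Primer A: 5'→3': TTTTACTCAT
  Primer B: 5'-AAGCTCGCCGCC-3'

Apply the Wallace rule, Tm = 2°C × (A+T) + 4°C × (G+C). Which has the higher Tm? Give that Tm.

Primer A: A+T=8, G+C=2 → Tm = 2(8)+4(2) = 24°C
Primer B: A+T=3, G+C=9 → Tm = 2(3)+4(9) = 42°C
24°C vs 42°C → primer B is higher.

Primer B, 42°C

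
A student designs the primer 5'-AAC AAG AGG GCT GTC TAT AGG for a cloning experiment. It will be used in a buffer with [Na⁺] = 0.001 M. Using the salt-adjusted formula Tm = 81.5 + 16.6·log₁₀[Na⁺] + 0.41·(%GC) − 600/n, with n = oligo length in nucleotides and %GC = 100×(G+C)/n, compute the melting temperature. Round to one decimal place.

22.7°C

Length n = 21. Scanning the sequence gives T=4, G=7, A=7, C=3.
G+C = 10, so %GC = 10/21 × 100 = 47.619%
Salt term: 16.6 × (-3) = -49.8
GC term: 0.41 × 47.619 = 19.524; length term: −600/21 = −28.571
Tm = 81.5 + (-49.8) + 19.524 − 28.571 = 22.653 → 22.7°C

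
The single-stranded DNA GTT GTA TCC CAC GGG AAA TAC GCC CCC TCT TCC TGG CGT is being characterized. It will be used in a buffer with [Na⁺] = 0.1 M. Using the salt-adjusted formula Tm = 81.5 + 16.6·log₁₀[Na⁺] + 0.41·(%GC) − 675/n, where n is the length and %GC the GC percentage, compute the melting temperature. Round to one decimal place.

71.8°C

Length n = 39. Base counts: T=10, A=6, G=9, C=14
G+C = 23, so %GC = 23/39 × 100 = 58.974%
Salt term: 16.6 × (-1) = -16.6
GC term: 0.41 × 58.974 = 24.179; length term: −675/39 = −17.308
Tm = 81.5 + (-16.6) + 24.179 − 17.308 = 71.771 → 71.8°C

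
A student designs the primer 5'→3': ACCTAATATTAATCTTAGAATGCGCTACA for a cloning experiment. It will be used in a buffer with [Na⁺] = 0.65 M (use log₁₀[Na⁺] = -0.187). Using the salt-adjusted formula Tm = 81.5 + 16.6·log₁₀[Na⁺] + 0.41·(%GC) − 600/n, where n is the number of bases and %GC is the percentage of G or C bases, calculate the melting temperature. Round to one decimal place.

70.4°C

Length n = 29. Counting bases: G=3, A=11, C=6, T=9
G+C = 9, so %GC = 9/29 × 100 = 31.034%
Salt term: 16.6 × (-0.187) = -3.104
GC term: 0.41 × 31.034 = 12.724; length term: −600/29 = −20.69
Tm = 81.5 + (-3.104) + 12.724 − 20.69 = 70.43 → 70.4°C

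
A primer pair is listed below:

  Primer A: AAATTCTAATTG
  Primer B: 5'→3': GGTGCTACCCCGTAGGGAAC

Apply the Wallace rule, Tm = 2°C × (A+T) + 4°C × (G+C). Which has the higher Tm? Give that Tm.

Primer A: A+T=10, G+C=2 → Tm = 2(10)+4(2) = 28°C
Primer B: A+T=7, G+C=13 → Tm = 2(7)+4(13) = 66°C
28°C vs 66°C → primer B is higher.

Primer B, 66°C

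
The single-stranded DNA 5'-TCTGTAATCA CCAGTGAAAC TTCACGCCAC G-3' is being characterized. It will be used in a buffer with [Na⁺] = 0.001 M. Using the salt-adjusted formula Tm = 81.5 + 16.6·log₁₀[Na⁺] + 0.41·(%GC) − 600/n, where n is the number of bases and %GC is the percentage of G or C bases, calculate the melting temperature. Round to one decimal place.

32.2°C

Length n = 31. C=10, A=9, G=5, T=7
G+C = 15, so %GC = 15/31 × 100 = 48.387%
Salt term: 16.6 × (-3) = -49.8
GC term: 0.41 × 48.387 = 19.839; length term: −600/31 = −19.355
Tm = 81.5 + (-49.8) + 19.839 − 19.355 = 32.184 → 32.2°C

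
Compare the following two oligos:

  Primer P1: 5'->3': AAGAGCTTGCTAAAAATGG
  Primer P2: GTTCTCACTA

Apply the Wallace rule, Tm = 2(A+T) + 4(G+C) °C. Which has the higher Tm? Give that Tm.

Primer P1, 52°C

Primer P1: A+T=12, G+C=7 → Tm = 2(12)+4(7) = 52°C
Primer P2: A+T=6, G+C=4 → Tm = 2(6)+4(4) = 28°C
52°C vs 28°C → primer P1 is higher.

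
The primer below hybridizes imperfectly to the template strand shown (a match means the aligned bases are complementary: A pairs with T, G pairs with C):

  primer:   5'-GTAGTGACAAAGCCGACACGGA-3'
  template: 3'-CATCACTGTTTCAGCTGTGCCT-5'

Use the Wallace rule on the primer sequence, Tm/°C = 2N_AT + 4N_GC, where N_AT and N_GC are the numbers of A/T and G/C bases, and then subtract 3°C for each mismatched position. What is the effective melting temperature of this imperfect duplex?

65°C

Primer base counts: A=8, T=2, G=7, C=5 → A+T=10, G+C=12
Perfect-match Tm = 2(10) + 4(12) = 20 + 48 = 68°C
Mismatches (positions where the bases are not complementary): 1 (at position 13)
Effective Tm = 68 − 1×3 = 68 − 3 = 65°C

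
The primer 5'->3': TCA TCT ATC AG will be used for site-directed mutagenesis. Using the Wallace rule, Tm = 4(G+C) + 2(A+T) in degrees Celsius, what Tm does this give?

30°C

C=3, T=4, G=1, A=3
So N_AT = 7 and N_GC = 4.
Tm = 4·4 + 2·7 = 16 + 14 = 30°C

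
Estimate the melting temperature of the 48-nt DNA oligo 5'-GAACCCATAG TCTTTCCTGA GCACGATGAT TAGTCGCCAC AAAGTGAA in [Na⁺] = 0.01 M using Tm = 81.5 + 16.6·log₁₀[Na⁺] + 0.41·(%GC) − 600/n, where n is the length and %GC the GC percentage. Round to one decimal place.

54.6°C

Length n = 48. T=11, G=10, A=15, C=12
G+C = 22, so %GC = 22/48 × 100 = 45.833%
Salt term: 16.6 × (-2) = -33.2
GC term: 0.41 × 45.833 = 18.792; length term: −600/48 = −12.5
Tm = 81.5 + (-33.2) + 18.792 − 12.5 = 54.592 → 54.6°C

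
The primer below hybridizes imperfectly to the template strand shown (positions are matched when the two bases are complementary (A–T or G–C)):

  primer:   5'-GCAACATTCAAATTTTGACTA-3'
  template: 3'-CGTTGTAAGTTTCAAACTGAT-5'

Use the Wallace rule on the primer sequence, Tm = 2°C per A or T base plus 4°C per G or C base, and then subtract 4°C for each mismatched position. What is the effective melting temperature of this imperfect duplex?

Primer base counts: A=8, T=7, G=2, C=4 → A+T=15, G+C=6
Perfect-match Tm = 2(15) + 4(6) = 30 + 24 = 54°C
Mismatches (positions where the bases are not complementary): 1 (at position 13)
Effective Tm = 54 − 1×4 = 54 − 4 = 50°C

50°C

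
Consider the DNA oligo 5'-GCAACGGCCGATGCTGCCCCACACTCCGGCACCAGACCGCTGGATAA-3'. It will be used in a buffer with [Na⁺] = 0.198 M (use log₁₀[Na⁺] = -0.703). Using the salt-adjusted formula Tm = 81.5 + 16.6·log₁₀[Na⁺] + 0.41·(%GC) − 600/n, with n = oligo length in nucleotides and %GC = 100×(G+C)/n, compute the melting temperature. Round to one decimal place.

Length n = 47. Counting bases: T=5, G=12, A=11, C=19
G+C = 31, so %GC = 31/47 × 100 = 65.957%
Salt term: 16.6 × (-0.703) = -11.67
GC term: 0.41 × 65.957 = 27.042; length term: −600/47 = −12.766
Tm = 81.5 + (-11.67) + 27.042 − 12.766 = 84.106 → 84.1°C

84.1°C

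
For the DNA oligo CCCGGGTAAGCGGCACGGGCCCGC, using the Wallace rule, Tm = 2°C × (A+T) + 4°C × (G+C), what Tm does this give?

88°C

Base counts: G=10, T=1, C=10, A=3
A+T = 4, G+C = 20
Tm = 4·20 + 2·4 = 80 + 8 = 88°C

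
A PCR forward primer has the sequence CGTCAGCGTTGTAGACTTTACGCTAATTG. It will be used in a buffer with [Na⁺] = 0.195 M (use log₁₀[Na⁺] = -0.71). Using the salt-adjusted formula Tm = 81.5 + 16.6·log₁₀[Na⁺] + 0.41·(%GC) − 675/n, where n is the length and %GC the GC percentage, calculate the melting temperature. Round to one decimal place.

Length n = 29. Base counts: G=7, C=6, T=10, A=6
G+C = 13, so %GC = 13/29 × 100 = 44.828%
Salt term: 16.6 × (-0.71) = -11.786
GC term: 0.41 × 44.828 = 18.379; length term: −675/29 = −23.276
Tm = 81.5 + (-11.786) + 18.379 − 23.276 = 64.817 → 64.8°C

64.8°C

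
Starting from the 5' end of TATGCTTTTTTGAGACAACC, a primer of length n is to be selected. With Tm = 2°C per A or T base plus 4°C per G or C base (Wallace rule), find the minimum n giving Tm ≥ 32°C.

n = 13

First 12 bases: TATGCTTTTTTG → Tm = 30°C (< 32°C)
First 13 bases: TATGCTTTTTTGA → Tm = 32°C (≥ 32°C)
Each additional base adds 2°C (A/T) or 4°C (G/C), so Tm is non-decreasing in n; n = 13 is the first length to reach 32°C.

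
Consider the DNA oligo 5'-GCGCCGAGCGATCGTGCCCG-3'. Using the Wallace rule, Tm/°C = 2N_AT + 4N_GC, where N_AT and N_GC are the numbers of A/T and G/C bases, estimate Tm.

72°C

Scanning the sequence gives G=8, T=2, C=8, A=2.
A+T = 4, G+C = 16
Tm = 4·16 + 2·4 = 64 + 8 = 72°C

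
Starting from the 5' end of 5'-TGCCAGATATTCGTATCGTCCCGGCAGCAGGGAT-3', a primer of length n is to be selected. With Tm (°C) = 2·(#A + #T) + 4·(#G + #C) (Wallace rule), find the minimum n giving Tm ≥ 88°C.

n = 28

First 27 bases: TGCCAGATATTCGTATCGTCCCGGCAG → Tm = 84°C (< 88°C)
First 28 bases: TGCCAGATATTCGTATCGTCCCGGCAGC → Tm = 88°C (≥ 88°C)
Each additional base adds 2°C (A/T) or 4°C (G/C), so Tm is non-decreasing in n; n = 28 is the first length to reach 88°C.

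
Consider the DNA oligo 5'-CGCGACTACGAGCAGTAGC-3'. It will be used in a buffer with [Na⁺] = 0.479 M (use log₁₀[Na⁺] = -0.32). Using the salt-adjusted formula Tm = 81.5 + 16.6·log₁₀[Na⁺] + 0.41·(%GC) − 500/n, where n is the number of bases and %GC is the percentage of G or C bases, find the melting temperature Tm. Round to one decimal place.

75.8°C

Length n = 19. Scanning the sequence gives A=5, G=6, T=2, C=6.
G+C = 12, so %GC = 12/19 × 100 = 63.158%
Salt term: 16.6 × (-0.32) = -5.312
GC term: 0.41 × 63.158 = 25.895; length term: −500/19 = −26.316
Tm = 81.5 + (-5.312) + 25.895 − 26.316 = 75.767 → 75.8°C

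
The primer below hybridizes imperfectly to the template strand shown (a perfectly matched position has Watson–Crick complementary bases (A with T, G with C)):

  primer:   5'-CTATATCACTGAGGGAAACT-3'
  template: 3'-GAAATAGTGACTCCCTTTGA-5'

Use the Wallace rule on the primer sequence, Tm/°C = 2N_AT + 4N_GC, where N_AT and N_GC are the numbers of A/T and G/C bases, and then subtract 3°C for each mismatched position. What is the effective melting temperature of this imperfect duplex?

Primer base counts: A=7, T=5, G=4, C=4 → A+T=12, G+C=8
Perfect-match Tm = 2(12) + 4(8) = 24 + 32 = 56°C
Mismatches (positions where the bases are not complementary): 1 (at position 3)
Effective Tm = 56 − 1×3 = 56 − 3 = 53°C

53°C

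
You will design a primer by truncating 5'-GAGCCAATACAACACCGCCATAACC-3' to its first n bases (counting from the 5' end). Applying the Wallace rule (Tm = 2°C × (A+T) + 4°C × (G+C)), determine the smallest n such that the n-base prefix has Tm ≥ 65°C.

First 21 bases: GAGCCAATACAACACCGCCAT → Tm = 64°C (< 65°C)
First 22 bases: GAGCCAATACAACACCGCCATA → Tm = 66°C (≥ 65°C)
Each additional base adds 2°C (A/T) or 4°C (G/C), so Tm is non-decreasing in n; n = 22 is the first length to reach 65°C.

n = 22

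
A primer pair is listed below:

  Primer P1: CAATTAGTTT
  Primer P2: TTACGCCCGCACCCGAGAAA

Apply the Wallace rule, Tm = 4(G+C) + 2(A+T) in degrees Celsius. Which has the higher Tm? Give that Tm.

Primer P2, 64°C

Primer P1: A+T=8, G+C=2 → Tm = 2(8)+4(2) = 24°C
Primer P2: A+T=8, G+C=12 → Tm = 2(8)+4(12) = 64°C
24°C vs 64°C → primer P2 is higher.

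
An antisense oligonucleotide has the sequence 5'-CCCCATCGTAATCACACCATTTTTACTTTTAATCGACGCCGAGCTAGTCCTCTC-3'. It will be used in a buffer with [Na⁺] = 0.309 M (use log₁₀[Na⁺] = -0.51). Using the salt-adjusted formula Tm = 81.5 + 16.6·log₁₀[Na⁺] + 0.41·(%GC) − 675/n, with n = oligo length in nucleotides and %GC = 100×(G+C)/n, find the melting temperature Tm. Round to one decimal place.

Length n = 54. Counting bases: C=19, A=12, G=6, T=17
G+C = 25, so %GC = 25/54 × 100 = 46.296%
Salt term: 16.6 × (-0.51) = -8.466
GC term: 0.41 × 46.296 = 18.981; length term: −675/54 = −12.5
Tm = 81.5 + (-8.466) + 18.981 − 12.5 = 79.515 → 79.5°C

79.5°C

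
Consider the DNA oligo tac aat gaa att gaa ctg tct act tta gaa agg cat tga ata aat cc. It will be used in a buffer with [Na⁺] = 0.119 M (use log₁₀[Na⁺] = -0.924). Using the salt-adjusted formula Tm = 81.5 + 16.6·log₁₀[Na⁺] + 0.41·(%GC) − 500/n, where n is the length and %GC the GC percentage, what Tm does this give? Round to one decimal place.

Length n = 47. Counting bases: A=19, G=7, C=7, T=14
G+C = 14, so %GC = 14/47 × 100 = 29.787%
Salt term: 16.6 × (-0.924) = -15.338
GC term: 0.41 × 29.787 = 12.213; length term: −500/47 = −10.638
Tm = 81.5 + (-15.338) + 12.213 − 10.638 = 67.737 → 67.7°C

67.7°C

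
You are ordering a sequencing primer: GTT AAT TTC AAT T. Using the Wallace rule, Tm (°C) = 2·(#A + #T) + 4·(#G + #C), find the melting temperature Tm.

30°C

Counting bases: G=1, T=7, A=4, C=1
AT pairs contribute 11, GC pairs contribute 2.
Tm = 4·2 + 2·11 = 8 + 22 = 30°C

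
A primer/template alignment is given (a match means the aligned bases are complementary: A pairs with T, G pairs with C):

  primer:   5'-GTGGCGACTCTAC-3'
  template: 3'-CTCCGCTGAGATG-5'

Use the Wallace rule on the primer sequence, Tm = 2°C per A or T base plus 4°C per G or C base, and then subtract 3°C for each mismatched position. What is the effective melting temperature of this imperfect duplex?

Primer base counts: A=2, T=3, G=4, C=4 → A+T=5, G+C=8
Perfect-match Tm = 2(5) + 4(8) = 10 + 32 = 42°C
Mismatches (positions where the bases are not complementary): 1 (at position 2)
Effective Tm = 42 − 1×3 = 42 − 3 = 39°C

39°C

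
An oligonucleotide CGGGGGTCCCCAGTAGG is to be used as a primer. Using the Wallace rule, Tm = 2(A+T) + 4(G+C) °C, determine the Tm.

Scanning the sequence gives G=8, C=5, T=2, A=2.
A+T = 4, G+C = 13
Tm = 4·13 + 2·4 = 52 + 8 = 60°C

60°C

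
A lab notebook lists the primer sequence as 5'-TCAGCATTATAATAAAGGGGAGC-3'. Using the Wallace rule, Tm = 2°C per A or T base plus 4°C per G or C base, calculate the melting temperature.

Scanning the sequence gives A=9, G=6, C=3, T=5.
So N_AT = 14 and N_GC = 9.
Tm = 2(14) + 4(9) = 28 + 36 = 64°C

64°C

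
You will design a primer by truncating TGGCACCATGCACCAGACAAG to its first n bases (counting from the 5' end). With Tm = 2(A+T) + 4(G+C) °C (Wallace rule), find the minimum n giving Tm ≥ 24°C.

n = 7

First 6 bases: TGGCAC → Tm = 20°C (< 24°C)
First 7 bases: TGGCACC → Tm = 24°C (≥ 24°C)
Each additional base adds 2°C (A/T) or 4°C (G/C), so Tm is non-decreasing in n; n = 7 is the first length to reach 24°C.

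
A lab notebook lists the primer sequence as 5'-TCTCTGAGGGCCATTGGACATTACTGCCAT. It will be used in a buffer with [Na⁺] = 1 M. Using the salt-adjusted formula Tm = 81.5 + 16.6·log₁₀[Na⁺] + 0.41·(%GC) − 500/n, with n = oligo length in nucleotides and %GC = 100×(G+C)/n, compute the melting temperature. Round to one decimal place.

85.3°C

Length n = 30. Base counts: G=7, A=6, C=8, T=9
G+C = 15, so %GC = 15/30 × 100 = 50%
Salt term: 16.6 × (0) = 0
GC term: 0.41 × 50 = 20.5; length term: −500/30 = −16.667
Tm = 81.5 + (0) + 20.5 − 16.667 = 85.333 → 85.3°C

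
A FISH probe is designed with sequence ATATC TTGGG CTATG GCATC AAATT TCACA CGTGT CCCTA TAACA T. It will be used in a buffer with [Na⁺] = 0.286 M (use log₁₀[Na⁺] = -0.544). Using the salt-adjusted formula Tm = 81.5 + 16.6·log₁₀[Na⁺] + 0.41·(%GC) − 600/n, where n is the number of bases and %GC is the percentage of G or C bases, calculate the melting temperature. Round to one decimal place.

75.5°C

Length n = 46. Base counts: G=7, C=11, T=15, A=13
G+C = 18, so %GC = 18/46 × 100 = 39.13%
Salt term: 16.6 × (-0.544) = -9.03
GC term: 0.41 × 39.13 = 16.043; length term: −600/46 = −13.043
Tm = 81.5 + (-9.03) + 16.043 − 13.043 = 75.47 → 75.5°C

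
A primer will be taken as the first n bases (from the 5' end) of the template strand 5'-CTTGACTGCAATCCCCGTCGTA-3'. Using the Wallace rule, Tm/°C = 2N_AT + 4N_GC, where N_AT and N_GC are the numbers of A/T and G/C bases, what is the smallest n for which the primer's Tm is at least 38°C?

n = 13

First 12 bases: CTTGACTGCAAT → Tm = 34°C (< 38°C)
First 13 bases: CTTGACTGCAATC → Tm = 38°C (≥ 38°C)
Since every base adds ≥2°C, Tm only increases with n, so the threshold is first crossed at n = 13.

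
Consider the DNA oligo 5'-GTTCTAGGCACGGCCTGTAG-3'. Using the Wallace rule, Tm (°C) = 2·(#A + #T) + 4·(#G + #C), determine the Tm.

64°C

Counting bases: C=5, G=7, T=5, A=3
A+T = 8, G+C = 12
Tm = 2×8 + 4×12 = 64°C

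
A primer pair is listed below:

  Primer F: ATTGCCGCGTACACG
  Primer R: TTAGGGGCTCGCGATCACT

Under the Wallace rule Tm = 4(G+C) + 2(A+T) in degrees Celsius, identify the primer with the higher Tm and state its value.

Primer F: A+T=6, G+C=9 → Tm = 2(6)+4(9) = 48°C
Primer R: A+T=8, G+C=11 → Tm = 2(8)+4(11) = 60°C
48°C vs 60°C → primer R is higher.

Primer R, 60°C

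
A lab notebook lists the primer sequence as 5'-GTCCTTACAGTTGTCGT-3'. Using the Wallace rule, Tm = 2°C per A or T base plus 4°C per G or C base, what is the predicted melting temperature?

50°C

Base counts: T=7, G=4, A=2, C=4
So N_AT = 9 and N_GC = 8.
Tm = 4·8 + 2·9 = 32 + 18 = 50°C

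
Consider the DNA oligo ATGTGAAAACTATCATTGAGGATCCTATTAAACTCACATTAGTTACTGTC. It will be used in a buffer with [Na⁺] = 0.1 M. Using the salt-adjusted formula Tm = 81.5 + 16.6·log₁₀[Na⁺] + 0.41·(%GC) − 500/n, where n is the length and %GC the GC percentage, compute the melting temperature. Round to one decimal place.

Length n = 50. Counting bases: G=7, T=17, A=17, C=9
G+C = 16, so %GC = 16/50 × 100 = 32%
Salt term: 16.6 × (-1) = -16.6
GC term: 0.41 × 32 = 13.12; length term: −500/50 = −10
Tm = 81.5 + (-16.6) + 13.12 − 10 = 68.02 → 68.0°C

68.0°C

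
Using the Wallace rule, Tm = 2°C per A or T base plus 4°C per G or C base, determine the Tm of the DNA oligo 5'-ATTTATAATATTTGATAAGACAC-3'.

54°C

Counting bases: C=2, A=10, G=2, T=9
AT pairs contribute 19, GC pairs contribute 4.
Tm = 4·4 + 2·19 = 16 + 38 = 54°C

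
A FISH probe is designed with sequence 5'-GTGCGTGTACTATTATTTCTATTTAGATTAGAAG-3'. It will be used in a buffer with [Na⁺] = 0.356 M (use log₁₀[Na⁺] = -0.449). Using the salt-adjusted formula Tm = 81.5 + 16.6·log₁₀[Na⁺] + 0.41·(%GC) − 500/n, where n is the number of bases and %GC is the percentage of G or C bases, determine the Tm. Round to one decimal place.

71.4°C

Length n = 34. Base counts: A=9, G=7, C=3, T=15
G+C = 10, so %GC = 10/34 × 100 = 29.412%
Salt term: 16.6 × (-0.449) = -7.453
GC term: 0.41 × 29.412 = 12.059; length term: −500/34 = −14.706
Tm = 81.5 + (-7.453) + 12.059 − 14.706 = 71.4 → 71.4°C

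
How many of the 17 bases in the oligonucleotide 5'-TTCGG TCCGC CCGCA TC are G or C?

12

Counting bases: G=4, C=8, T=4, A=1
G+C = 4 + 8 = 12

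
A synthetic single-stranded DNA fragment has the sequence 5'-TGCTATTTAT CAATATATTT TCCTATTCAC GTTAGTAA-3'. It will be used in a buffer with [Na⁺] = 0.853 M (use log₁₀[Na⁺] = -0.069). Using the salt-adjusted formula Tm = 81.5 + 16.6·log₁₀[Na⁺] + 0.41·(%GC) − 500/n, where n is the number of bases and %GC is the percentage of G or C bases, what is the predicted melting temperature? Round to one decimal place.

Length n = 38. Base counts: A=11, C=6, T=18, G=3
G+C = 9, so %GC = 9/38 × 100 = 23.684%
Salt term: 16.6 × (-0.069) = -1.145
GC term: 0.41 × 23.684 = 9.71; length term: −500/38 = −13.158
Tm = 81.5 + (-1.145) + 9.71 − 13.158 = 76.907 → 76.9°C

76.9°C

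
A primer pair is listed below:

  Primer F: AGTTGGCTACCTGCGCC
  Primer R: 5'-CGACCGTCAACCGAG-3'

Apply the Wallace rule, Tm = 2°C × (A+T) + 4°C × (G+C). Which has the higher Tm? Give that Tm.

Primer F, 56°C

Primer F: A+T=6, G+C=11 → Tm = 2(6)+4(11) = 56°C
Primer R: A+T=5, G+C=10 → Tm = 2(5)+4(10) = 50°C
56°C vs 50°C → primer F is higher.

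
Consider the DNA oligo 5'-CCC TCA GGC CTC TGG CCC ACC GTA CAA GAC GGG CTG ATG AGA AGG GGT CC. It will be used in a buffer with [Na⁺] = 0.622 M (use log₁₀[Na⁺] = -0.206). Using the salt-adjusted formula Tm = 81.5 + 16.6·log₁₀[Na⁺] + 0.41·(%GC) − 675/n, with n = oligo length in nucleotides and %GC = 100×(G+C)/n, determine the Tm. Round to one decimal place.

91.6°C

Length n = 50. Base counts: C=17, A=10, G=16, T=7
G+C = 33, so %GC = 33/50 × 100 = 66%
Salt term: 16.6 × (-0.206) = -3.42
GC term: 0.41 × 66 = 27.06; length term: −675/50 = −13.5
Tm = 81.5 + (-3.42) + 27.06 − 13.5 = 91.64 → 91.6°C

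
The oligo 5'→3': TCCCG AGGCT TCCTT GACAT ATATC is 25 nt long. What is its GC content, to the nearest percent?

48%

G=4, A=5, C=8, T=8
G+C = 4 + 8 = 12 out of 25 bases
%GC = 12/25 × 100 = 48% ≈ 48%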